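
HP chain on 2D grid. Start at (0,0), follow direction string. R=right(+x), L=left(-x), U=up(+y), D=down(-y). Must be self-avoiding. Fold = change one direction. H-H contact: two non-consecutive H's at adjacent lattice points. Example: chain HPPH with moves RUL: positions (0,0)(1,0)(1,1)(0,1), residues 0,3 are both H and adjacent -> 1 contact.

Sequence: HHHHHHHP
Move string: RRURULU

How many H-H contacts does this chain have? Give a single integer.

Answer: 1

Derivation:
Positions: [(0, 0), (1, 0), (2, 0), (2, 1), (3, 1), (3, 2), (2, 2), (2, 3)]
H-H contact: residue 3 @(2,1) - residue 6 @(2, 2)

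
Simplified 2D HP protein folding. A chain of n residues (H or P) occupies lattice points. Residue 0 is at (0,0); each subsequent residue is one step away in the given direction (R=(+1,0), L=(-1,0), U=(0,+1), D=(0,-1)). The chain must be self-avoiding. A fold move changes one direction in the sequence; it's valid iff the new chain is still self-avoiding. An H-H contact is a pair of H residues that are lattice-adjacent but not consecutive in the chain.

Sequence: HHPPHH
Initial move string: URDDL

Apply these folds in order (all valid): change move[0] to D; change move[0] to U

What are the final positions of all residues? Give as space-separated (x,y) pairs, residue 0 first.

Initial moves: URDDL
Fold: move[0]->D => DRDDL (positions: [(0, 0), (0, -1), (1, -1), (1, -2), (1, -3), (0, -3)])
Fold: move[0]->U => URDDL (positions: [(0, 0), (0, 1), (1, 1), (1, 0), (1, -1), (0, -1)])

Answer: (0,0) (0,1) (1,1) (1,0) (1,-1) (0,-1)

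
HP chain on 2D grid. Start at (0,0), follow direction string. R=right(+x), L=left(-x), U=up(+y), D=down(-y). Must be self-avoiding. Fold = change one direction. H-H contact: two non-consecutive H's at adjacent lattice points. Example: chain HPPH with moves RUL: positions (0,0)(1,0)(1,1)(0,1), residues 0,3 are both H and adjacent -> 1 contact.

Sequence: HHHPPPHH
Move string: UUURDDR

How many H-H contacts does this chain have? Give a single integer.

Positions: [(0, 0), (0, 1), (0, 2), (0, 3), (1, 3), (1, 2), (1, 1), (2, 1)]
H-H contact: residue 1 @(0,1) - residue 6 @(1, 1)

Answer: 1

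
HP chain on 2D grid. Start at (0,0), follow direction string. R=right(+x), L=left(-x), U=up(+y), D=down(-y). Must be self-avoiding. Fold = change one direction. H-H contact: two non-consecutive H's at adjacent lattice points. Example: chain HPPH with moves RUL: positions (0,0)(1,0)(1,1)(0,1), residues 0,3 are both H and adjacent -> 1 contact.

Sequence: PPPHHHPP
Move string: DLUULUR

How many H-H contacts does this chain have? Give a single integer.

Positions: [(0, 0), (0, -1), (-1, -1), (-1, 0), (-1, 1), (-2, 1), (-2, 2), (-1, 2)]
No H-H contacts found.

Answer: 0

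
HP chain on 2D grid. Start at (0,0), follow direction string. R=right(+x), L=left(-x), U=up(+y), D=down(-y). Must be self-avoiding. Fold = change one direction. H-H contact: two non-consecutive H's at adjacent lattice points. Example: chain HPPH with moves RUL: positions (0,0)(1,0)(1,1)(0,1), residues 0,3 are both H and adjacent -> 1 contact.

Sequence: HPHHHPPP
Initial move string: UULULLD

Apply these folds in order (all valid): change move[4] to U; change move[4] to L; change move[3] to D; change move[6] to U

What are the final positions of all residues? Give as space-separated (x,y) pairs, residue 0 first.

Initial moves: UULULLD
Fold: move[4]->U => UULUULD (positions: [(0, 0), (0, 1), (0, 2), (-1, 2), (-1, 3), (-1, 4), (-2, 4), (-2, 3)])
Fold: move[4]->L => UULULLD (positions: [(0, 0), (0, 1), (0, 2), (-1, 2), (-1, 3), (-2, 3), (-3, 3), (-3, 2)])
Fold: move[3]->D => UULDLLD (positions: [(0, 0), (0, 1), (0, 2), (-1, 2), (-1, 1), (-2, 1), (-3, 1), (-3, 0)])
Fold: move[6]->U => UULDLLU (positions: [(0, 0), (0, 1), (0, 2), (-1, 2), (-1, 1), (-2, 1), (-3, 1), (-3, 2)])

Answer: (0,0) (0,1) (0,2) (-1,2) (-1,1) (-2,1) (-3,1) (-3,2)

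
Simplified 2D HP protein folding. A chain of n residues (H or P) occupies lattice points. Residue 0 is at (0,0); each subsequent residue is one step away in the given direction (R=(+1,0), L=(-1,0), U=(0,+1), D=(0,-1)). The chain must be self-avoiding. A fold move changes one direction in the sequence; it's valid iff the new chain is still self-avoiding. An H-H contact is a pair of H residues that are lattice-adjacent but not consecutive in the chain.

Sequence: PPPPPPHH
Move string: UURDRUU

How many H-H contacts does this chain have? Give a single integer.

Positions: [(0, 0), (0, 1), (0, 2), (1, 2), (1, 1), (2, 1), (2, 2), (2, 3)]
No H-H contacts found.

Answer: 0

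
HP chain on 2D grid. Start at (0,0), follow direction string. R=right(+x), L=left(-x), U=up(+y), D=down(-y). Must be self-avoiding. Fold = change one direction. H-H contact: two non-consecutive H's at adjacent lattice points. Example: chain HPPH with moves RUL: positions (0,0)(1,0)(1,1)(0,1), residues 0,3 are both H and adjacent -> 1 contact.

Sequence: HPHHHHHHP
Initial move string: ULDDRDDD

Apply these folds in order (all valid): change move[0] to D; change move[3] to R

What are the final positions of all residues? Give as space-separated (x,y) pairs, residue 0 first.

Initial moves: ULDDRDDD
Fold: move[0]->D => DLDDRDDD (positions: [(0, 0), (0, -1), (-1, -1), (-1, -2), (-1, -3), (0, -3), (0, -4), (0, -5), (0, -6)])
Fold: move[3]->R => DLDRRDDD (positions: [(0, 0), (0, -1), (-1, -1), (-1, -2), (0, -2), (1, -2), (1, -3), (1, -4), (1, -5)])

Answer: (0,0) (0,-1) (-1,-1) (-1,-2) (0,-2) (1,-2) (1,-3) (1,-4) (1,-5)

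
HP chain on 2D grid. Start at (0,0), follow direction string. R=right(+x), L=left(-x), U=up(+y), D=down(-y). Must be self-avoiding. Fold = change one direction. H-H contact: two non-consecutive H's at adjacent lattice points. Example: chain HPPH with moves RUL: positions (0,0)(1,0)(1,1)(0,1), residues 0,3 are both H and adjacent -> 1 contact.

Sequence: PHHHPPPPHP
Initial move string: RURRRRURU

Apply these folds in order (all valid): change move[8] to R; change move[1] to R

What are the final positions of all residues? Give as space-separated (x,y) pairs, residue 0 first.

Answer: (0,0) (1,0) (2,0) (3,0) (4,0) (5,0) (6,0) (6,1) (7,1) (8,1)

Derivation:
Initial moves: RURRRRURU
Fold: move[8]->R => RURRRRURR (positions: [(0, 0), (1, 0), (1, 1), (2, 1), (3, 1), (4, 1), (5, 1), (5, 2), (6, 2), (7, 2)])
Fold: move[1]->R => RRRRRRURR (positions: [(0, 0), (1, 0), (2, 0), (3, 0), (4, 0), (5, 0), (6, 0), (6, 1), (7, 1), (8, 1)])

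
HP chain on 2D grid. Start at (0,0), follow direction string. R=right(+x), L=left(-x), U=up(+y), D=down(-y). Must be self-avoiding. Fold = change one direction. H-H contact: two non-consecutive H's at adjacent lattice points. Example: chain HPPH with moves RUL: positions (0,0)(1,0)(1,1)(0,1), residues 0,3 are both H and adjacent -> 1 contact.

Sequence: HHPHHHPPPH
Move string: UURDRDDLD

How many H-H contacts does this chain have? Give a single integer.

Answer: 1

Derivation:
Positions: [(0, 0), (0, 1), (0, 2), (1, 2), (1, 1), (2, 1), (2, 0), (2, -1), (1, -1), (1, -2)]
H-H contact: residue 1 @(0,1) - residue 4 @(1, 1)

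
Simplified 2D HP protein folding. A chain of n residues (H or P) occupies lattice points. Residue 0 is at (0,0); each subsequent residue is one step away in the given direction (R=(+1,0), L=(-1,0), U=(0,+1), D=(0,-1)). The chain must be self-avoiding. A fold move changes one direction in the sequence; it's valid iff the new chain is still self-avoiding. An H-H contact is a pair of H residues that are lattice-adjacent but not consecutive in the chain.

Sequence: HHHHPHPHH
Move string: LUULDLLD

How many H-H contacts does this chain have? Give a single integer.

Positions: [(0, 0), (-1, 0), (-1, 1), (-1, 2), (-2, 2), (-2, 1), (-3, 1), (-4, 1), (-4, 0)]
H-H contact: residue 2 @(-1,1) - residue 5 @(-2, 1)

Answer: 1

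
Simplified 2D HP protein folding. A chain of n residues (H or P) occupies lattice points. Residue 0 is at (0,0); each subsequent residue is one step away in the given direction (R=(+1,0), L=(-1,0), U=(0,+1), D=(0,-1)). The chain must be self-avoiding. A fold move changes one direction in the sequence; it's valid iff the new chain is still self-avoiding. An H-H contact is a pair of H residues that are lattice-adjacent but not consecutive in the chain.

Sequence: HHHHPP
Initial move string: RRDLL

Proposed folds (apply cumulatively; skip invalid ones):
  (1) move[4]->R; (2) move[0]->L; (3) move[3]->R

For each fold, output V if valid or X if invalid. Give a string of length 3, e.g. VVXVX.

Initial: RRDLL -> [(0, 0), (1, 0), (2, 0), (2, -1), (1, -1), (0, -1)]
Fold 1: move[4]->R => RRDLR INVALID (collision), skipped
Fold 2: move[0]->L => LRDLL INVALID (collision), skipped
Fold 3: move[3]->R => RRDRL INVALID (collision), skipped

Answer: XXX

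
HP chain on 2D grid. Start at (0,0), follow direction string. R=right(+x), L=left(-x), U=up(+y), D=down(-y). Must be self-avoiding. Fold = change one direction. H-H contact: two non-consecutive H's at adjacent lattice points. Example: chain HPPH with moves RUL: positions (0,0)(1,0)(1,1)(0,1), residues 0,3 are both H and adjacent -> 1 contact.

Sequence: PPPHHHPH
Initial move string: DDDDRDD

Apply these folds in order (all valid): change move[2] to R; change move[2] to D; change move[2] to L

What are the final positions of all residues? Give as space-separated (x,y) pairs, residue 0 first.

Answer: (0,0) (0,-1) (0,-2) (-1,-2) (-1,-3) (0,-3) (0,-4) (0,-5)

Derivation:
Initial moves: DDDDRDD
Fold: move[2]->R => DDRDRDD (positions: [(0, 0), (0, -1), (0, -2), (1, -2), (1, -3), (2, -3), (2, -4), (2, -5)])
Fold: move[2]->D => DDDDRDD (positions: [(0, 0), (0, -1), (0, -2), (0, -3), (0, -4), (1, -4), (1, -5), (1, -6)])
Fold: move[2]->L => DDLDRDD (positions: [(0, 0), (0, -1), (0, -2), (-1, -2), (-1, -3), (0, -3), (0, -4), (0, -5)])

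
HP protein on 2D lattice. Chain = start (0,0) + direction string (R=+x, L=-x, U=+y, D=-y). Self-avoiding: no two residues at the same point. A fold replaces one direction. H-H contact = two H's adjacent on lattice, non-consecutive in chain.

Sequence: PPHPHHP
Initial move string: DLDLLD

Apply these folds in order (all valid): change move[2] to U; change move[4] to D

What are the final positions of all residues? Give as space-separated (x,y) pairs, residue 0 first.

Answer: (0,0) (0,-1) (-1,-1) (-1,0) (-2,0) (-2,-1) (-2,-2)

Derivation:
Initial moves: DLDLLD
Fold: move[2]->U => DLULLD (positions: [(0, 0), (0, -1), (-1, -1), (-1, 0), (-2, 0), (-3, 0), (-3, -1)])
Fold: move[4]->D => DLULDD (positions: [(0, 0), (0, -1), (-1, -1), (-1, 0), (-2, 0), (-2, -1), (-2, -2)])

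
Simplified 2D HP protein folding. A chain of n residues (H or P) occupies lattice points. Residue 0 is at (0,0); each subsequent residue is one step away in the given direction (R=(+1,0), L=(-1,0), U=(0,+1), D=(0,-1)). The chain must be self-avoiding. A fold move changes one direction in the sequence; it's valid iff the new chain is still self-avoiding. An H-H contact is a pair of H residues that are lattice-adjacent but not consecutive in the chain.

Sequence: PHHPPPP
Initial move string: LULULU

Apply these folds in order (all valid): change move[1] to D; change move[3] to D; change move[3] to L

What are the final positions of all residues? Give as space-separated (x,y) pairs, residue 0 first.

Answer: (0,0) (-1,0) (-1,-1) (-2,-1) (-3,-1) (-4,-1) (-4,0)

Derivation:
Initial moves: LULULU
Fold: move[1]->D => LDLULU (positions: [(0, 0), (-1, 0), (-1, -1), (-2, -1), (-2, 0), (-3, 0), (-3, 1)])
Fold: move[3]->D => LDLDLU (positions: [(0, 0), (-1, 0), (-1, -1), (-2, -1), (-2, -2), (-3, -2), (-3, -1)])
Fold: move[3]->L => LDLLLU (positions: [(0, 0), (-1, 0), (-1, -1), (-2, -1), (-3, -1), (-4, -1), (-4, 0)])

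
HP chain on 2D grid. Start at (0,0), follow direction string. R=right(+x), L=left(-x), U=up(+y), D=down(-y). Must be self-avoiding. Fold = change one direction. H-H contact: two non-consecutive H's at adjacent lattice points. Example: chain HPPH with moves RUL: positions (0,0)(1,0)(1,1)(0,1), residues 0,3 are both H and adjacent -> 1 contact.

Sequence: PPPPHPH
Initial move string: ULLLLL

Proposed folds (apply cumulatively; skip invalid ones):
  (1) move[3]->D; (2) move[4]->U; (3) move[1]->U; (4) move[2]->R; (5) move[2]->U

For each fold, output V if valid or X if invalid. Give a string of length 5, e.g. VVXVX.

Answer: VXVXX

Derivation:
Initial: ULLLLL -> [(0, 0), (0, 1), (-1, 1), (-2, 1), (-3, 1), (-4, 1), (-5, 1)]
Fold 1: move[3]->D => ULLDLL VALID
Fold 2: move[4]->U => ULLDUL INVALID (collision), skipped
Fold 3: move[1]->U => UULDLL VALID
Fold 4: move[2]->R => UURDLL INVALID (collision), skipped
Fold 5: move[2]->U => UUUDLL INVALID (collision), skipped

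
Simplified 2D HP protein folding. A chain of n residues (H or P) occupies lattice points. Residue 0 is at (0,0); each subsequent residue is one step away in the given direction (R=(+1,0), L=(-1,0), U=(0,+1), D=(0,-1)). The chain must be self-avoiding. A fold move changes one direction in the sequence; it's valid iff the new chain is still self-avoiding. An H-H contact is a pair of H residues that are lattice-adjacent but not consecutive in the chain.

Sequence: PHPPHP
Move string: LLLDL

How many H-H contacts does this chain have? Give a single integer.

Positions: [(0, 0), (-1, 0), (-2, 0), (-3, 0), (-3, -1), (-4, -1)]
No H-H contacts found.

Answer: 0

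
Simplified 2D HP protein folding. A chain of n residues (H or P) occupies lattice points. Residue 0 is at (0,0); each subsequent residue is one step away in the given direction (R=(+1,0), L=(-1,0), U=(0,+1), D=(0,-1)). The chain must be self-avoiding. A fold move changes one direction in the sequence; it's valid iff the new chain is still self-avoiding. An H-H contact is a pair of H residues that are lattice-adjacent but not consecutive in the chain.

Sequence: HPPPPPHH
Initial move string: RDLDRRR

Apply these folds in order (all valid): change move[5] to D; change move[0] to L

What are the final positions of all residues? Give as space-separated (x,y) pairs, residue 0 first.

Answer: (0,0) (-1,0) (-1,-1) (-2,-1) (-2,-2) (-1,-2) (-1,-3) (0,-3)

Derivation:
Initial moves: RDLDRRR
Fold: move[5]->D => RDLDRDR (positions: [(0, 0), (1, 0), (1, -1), (0, -1), (0, -2), (1, -2), (1, -3), (2, -3)])
Fold: move[0]->L => LDLDRDR (positions: [(0, 0), (-1, 0), (-1, -1), (-2, -1), (-2, -2), (-1, -2), (-1, -3), (0, -3)])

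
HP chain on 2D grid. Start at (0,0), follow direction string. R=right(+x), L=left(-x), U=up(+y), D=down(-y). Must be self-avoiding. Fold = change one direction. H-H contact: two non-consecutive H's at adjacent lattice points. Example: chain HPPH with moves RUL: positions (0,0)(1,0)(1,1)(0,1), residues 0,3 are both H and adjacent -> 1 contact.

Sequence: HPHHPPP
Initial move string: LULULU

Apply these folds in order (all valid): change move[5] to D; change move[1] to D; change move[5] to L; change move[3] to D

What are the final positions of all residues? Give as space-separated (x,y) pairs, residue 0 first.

Answer: (0,0) (-1,0) (-1,-1) (-2,-1) (-2,-2) (-3,-2) (-4,-2)

Derivation:
Initial moves: LULULU
Fold: move[5]->D => LULULD (positions: [(0, 0), (-1, 0), (-1, 1), (-2, 1), (-2, 2), (-3, 2), (-3, 1)])
Fold: move[1]->D => LDLULD (positions: [(0, 0), (-1, 0), (-1, -1), (-2, -1), (-2, 0), (-3, 0), (-3, -1)])
Fold: move[5]->L => LDLULL (positions: [(0, 0), (-1, 0), (-1, -1), (-2, -1), (-2, 0), (-3, 0), (-4, 0)])
Fold: move[3]->D => LDLDLL (positions: [(0, 0), (-1, 0), (-1, -1), (-2, -1), (-2, -2), (-3, -2), (-4, -2)])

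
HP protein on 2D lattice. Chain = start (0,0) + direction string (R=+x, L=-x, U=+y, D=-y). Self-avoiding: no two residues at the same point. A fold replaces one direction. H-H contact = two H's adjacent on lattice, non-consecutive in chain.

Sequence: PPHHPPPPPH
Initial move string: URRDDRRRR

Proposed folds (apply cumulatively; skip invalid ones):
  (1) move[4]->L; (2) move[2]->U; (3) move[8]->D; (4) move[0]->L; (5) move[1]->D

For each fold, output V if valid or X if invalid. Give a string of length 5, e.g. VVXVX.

Initial: URRDDRRRR -> [(0, 0), (0, 1), (1, 1), (2, 1), (2, 0), (2, -1), (3, -1), (4, -1), (5, -1), (6, -1)]
Fold 1: move[4]->L => URRDLRRRR INVALID (collision), skipped
Fold 2: move[2]->U => URUDDRRRR INVALID (collision), skipped
Fold 3: move[8]->D => URRDDRRRD VALID
Fold 4: move[0]->L => LRRDDRRRD INVALID (collision), skipped
Fold 5: move[1]->D => UDRDDRRRD INVALID (collision), skipped

Answer: XXVXX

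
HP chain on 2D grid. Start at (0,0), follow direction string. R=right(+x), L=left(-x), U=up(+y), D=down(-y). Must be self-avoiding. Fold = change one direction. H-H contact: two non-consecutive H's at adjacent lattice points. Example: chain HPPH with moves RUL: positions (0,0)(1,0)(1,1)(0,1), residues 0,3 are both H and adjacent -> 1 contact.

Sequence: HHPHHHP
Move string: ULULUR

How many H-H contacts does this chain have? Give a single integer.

Positions: [(0, 0), (0, 1), (-1, 1), (-1, 2), (-2, 2), (-2, 3), (-1, 3)]
No H-H contacts found.

Answer: 0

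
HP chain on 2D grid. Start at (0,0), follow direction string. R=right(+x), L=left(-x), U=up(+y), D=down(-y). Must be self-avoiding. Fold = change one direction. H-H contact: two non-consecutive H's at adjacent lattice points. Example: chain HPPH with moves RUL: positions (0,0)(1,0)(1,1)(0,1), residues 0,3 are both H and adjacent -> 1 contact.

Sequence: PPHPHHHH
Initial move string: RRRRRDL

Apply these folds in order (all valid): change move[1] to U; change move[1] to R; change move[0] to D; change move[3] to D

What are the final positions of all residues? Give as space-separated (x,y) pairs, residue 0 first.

Answer: (0,0) (0,-1) (1,-1) (2,-1) (2,-2) (3,-2) (3,-3) (2,-3)

Derivation:
Initial moves: RRRRRDL
Fold: move[1]->U => RURRRDL (positions: [(0, 0), (1, 0), (1, 1), (2, 1), (3, 1), (4, 1), (4, 0), (3, 0)])
Fold: move[1]->R => RRRRRDL (positions: [(0, 0), (1, 0), (2, 0), (3, 0), (4, 0), (5, 0), (5, -1), (4, -1)])
Fold: move[0]->D => DRRRRDL (positions: [(0, 0), (0, -1), (1, -1), (2, -1), (3, -1), (4, -1), (4, -2), (3, -2)])
Fold: move[3]->D => DRRDRDL (positions: [(0, 0), (0, -1), (1, -1), (2, -1), (2, -2), (3, -2), (3, -3), (2, -3)])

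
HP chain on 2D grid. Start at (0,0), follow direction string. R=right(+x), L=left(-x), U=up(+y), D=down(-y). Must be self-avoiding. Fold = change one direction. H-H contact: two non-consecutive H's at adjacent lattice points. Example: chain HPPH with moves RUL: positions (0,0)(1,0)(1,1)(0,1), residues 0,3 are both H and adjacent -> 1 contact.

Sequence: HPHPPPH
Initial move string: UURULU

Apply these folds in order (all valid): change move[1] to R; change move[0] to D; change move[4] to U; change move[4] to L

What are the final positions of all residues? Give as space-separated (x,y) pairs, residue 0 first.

Initial moves: UURULU
Fold: move[1]->R => URRULU (positions: [(0, 0), (0, 1), (1, 1), (2, 1), (2, 2), (1, 2), (1, 3)])
Fold: move[0]->D => DRRULU (positions: [(0, 0), (0, -1), (1, -1), (2, -1), (2, 0), (1, 0), (1, 1)])
Fold: move[4]->U => DRRUUU (positions: [(0, 0), (0, -1), (1, -1), (2, -1), (2, 0), (2, 1), (2, 2)])
Fold: move[4]->L => DRRULU (positions: [(0, 0), (0, -1), (1, -1), (2, -1), (2, 0), (1, 0), (1, 1)])

Answer: (0,0) (0,-1) (1,-1) (2,-1) (2,0) (1,0) (1,1)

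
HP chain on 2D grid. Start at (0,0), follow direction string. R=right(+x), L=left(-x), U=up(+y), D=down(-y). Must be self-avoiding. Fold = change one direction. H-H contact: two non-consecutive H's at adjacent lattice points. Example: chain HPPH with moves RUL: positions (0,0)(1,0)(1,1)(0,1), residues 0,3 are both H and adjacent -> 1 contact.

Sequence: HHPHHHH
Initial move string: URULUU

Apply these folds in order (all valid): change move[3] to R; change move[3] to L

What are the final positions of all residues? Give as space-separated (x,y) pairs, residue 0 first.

Answer: (0,0) (0,1) (1,1) (1,2) (0,2) (0,3) (0,4)

Derivation:
Initial moves: URULUU
Fold: move[3]->R => URURUU (positions: [(0, 0), (0, 1), (1, 1), (1, 2), (2, 2), (2, 3), (2, 4)])
Fold: move[3]->L => URULUU (positions: [(0, 0), (0, 1), (1, 1), (1, 2), (0, 2), (0, 3), (0, 4)])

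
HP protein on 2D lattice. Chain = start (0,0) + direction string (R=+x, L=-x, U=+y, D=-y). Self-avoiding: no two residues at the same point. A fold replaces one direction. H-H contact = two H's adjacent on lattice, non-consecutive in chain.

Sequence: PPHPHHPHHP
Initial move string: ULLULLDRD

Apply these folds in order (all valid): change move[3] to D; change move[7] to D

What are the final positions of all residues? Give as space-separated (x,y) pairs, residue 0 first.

Initial moves: ULLULLDRD
Fold: move[3]->D => ULLDLLDRD (positions: [(0, 0), (0, 1), (-1, 1), (-2, 1), (-2, 0), (-3, 0), (-4, 0), (-4, -1), (-3, -1), (-3, -2)])
Fold: move[7]->D => ULLDLLDDD (positions: [(0, 0), (0, 1), (-1, 1), (-2, 1), (-2, 0), (-3, 0), (-4, 0), (-4, -1), (-4, -2), (-4, -3)])

Answer: (0,0) (0,1) (-1,1) (-2,1) (-2,0) (-3,0) (-4,0) (-4,-1) (-4,-2) (-4,-3)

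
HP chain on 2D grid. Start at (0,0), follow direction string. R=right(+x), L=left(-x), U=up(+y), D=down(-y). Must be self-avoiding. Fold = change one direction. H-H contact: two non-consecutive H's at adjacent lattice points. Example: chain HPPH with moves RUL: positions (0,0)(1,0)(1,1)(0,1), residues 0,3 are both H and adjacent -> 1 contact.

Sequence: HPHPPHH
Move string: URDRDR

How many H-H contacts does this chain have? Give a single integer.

Answer: 0

Derivation:
Positions: [(0, 0), (0, 1), (1, 1), (1, 0), (2, 0), (2, -1), (3, -1)]
No H-H contacts found.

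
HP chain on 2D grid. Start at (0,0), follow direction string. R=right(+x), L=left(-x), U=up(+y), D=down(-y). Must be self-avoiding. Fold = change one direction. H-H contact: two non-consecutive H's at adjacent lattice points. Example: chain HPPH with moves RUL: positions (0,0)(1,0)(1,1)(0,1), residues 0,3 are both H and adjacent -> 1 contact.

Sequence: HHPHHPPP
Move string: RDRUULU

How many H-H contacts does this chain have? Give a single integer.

Answer: 1

Derivation:
Positions: [(0, 0), (1, 0), (1, -1), (2, -1), (2, 0), (2, 1), (1, 1), (1, 2)]
H-H contact: residue 1 @(1,0) - residue 4 @(2, 0)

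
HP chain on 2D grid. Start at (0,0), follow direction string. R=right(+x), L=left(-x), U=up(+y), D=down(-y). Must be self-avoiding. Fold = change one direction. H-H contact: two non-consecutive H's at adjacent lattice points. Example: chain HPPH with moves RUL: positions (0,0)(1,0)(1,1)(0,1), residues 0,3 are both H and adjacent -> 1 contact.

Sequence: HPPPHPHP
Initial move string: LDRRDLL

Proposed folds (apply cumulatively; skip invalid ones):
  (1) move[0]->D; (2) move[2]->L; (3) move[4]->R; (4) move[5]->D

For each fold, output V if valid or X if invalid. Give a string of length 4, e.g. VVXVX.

Initial: LDRRDLL -> [(0, 0), (-1, 0), (-1, -1), (0, -1), (1, -1), (1, -2), (0, -2), (-1, -2)]
Fold 1: move[0]->D => DDRRDLL VALID
Fold 2: move[2]->L => DDLRDLL INVALID (collision), skipped
Fold 3: move[4]->R => DDRRRLL INVALID (collision), skipped
Fold 4: move[5]->D => DDRRDDL VALID

Answer: VXXV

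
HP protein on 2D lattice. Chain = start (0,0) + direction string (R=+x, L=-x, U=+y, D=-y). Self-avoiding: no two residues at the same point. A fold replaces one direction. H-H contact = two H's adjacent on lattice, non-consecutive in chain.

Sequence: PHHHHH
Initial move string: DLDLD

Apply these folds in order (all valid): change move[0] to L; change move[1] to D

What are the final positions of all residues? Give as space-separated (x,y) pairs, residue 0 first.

Initial moves: DLDLD
Fold: move[0]->L => LLDLD (positions: [(0, 0), (-1, 0), (-2, 0), (-2, -1), (-3, -1), (-3, -2)])
Fold: move[1]->D => LDDLD (positions: [(0, 0), (-1, 0), (-1, -1), (-1, -2), (-2, -2), (-2, -3)])

Answer: (0,0) (-1,0) (-1,-1) (-1,-2) (-2,-2) (-2,-3)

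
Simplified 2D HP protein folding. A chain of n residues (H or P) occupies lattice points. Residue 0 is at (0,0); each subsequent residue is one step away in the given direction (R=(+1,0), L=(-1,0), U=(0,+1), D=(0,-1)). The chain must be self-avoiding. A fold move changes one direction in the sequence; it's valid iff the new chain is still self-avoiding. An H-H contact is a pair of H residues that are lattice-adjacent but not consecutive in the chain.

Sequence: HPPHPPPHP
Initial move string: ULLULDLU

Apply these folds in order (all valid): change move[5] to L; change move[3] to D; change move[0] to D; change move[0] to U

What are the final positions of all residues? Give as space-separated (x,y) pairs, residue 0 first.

Initial moves: ULLULDLU
Fold: move[5]->L => ULLULLLU (positions: [(0, 0), (0, 1), (-1, 1), (-2, 1), (-2, 2), (-3, 2), (-4, 2), (-5, 2), (-5, 3)])
Fold: move[3]->D => ULLDLLLU (positions: [(0, 0), (0, 1), (-1, 1), (-2, 1), (-2, 0), (-3, 0), (-4, 0), (-5, 0), (-5, 1)])
Fold: move[0]->D => DLLDLLLU (positions: [(0, 0), (0, -1), (-1, -1), (-2, -1), (-2, -2), (-3, -2), (-4, -2), (-5, -2), (-5, -1)])
Fold: move[0]->U => ULLDLLLU (positions: [(0, 0), (0, 1), (-1, 1), (-2, 1), (-2, 0), (-3, 0), (-4, 0), (-5, 0), (-5, 1)])

Answer: (0,0) (0,1) (-1,1) (-2,1) (-2,0) (-3,0) (-4,0) (-5,0) (-5,1)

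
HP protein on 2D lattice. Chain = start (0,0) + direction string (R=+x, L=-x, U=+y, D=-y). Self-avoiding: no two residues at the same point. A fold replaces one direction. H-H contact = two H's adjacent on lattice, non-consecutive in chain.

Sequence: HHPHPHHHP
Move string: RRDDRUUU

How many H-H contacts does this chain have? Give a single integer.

Positions: [(0, 0), (1, 0), (2, 0), (2, -1), (2, -2), (3, -2), (3, -1), (3, 0), (3, 1)]
H-H contact: residue 3 @(2,-1) - residue 6 @(3, -1)

Answer: 1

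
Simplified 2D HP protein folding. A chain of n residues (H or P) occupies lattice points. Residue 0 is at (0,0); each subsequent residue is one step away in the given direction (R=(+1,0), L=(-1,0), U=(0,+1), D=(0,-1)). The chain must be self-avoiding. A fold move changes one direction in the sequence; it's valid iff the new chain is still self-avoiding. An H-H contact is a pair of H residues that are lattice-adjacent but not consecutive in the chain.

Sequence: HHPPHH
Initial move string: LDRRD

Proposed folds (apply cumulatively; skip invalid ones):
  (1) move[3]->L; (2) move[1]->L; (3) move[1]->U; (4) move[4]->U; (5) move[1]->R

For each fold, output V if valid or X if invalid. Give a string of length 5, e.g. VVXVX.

Initial: LDRRD -> [(0, 0), (-1, 0), (-1, -1), (0, -1), (1, -1), (1, -2)]
Fold 1: move[3]->L => LDRLD INVALID (collision), skipped
Fold 2: move[1]->L => LLRRD INVALID (collision), skipped
Fold 3: move[1]->U => LURRD VALID
Fold 4: move[4]->U => LURRU VALID
Fold 5: move[1]->R => LRRRU INVALID (collision), skipped

Answer: XXVVX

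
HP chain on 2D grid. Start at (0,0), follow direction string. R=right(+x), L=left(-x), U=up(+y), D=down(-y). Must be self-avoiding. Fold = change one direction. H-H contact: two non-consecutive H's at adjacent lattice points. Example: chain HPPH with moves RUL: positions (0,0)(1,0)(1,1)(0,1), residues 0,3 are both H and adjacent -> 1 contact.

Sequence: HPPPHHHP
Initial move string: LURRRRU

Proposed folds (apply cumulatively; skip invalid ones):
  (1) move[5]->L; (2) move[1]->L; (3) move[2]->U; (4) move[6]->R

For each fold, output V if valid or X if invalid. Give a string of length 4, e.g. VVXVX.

Initial: LURRRRU -> [(0, 0), (-1, 0), (-1, 1), (0, 1), (1, 1), (2, 1), (3, 1), (3, 2)]
Fold 1: move[5]->L => LURRRLU INVALID (collision), skipped
Fold 2: move[1]->L => LLRRRRU INVALID (collision), skipped
Fold 3: move[2]->U => LUURRRU VALID
Fold 4: move[6]->R => LUURRRR VALID

Answer: XXVV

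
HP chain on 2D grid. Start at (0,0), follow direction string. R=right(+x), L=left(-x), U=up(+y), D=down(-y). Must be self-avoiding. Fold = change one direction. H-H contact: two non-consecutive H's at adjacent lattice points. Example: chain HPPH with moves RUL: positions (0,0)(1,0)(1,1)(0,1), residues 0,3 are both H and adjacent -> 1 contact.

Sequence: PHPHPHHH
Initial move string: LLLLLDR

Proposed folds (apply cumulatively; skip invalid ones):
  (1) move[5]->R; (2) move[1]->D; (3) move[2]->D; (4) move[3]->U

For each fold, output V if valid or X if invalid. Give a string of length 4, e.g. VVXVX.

Initial: LLLLLDR -> [(0, 0), (-1, 0), (-2, 0), (-3, 0), (-4, 0), (-5, 0), (-5, -1), (-4, -1)]
Fold 1: move[5]->R => LLLLLRR INVALID (collision), skipped
Fold 2: move[1]->D => LDLLLDR VALID
Fold 3: move[2]->D => LDDLLDR VALID
Fold 4: move[3]->U => LDDULDR INVALID (collision), skipped

Answer: XVVX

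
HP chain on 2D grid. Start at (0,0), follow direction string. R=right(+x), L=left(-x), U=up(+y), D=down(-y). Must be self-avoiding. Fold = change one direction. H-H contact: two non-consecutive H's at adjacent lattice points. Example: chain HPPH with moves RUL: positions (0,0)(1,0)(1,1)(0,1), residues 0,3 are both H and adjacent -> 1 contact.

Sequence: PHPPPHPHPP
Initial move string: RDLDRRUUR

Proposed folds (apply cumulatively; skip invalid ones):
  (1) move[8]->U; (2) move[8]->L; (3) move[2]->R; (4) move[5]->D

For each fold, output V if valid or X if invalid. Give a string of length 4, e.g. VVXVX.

Answer: VXVX

Derivation:
Initial: RDLDRRUUR -> [(0, 0), (1, 0), (1, -1), (0, -1), (0, -2), (1, -2), (2, -2), (2, -1), (2, 0), (3, 0)]
Fold 1: move[8]->U => RDLDRRUUU VALID
Fold 2: move[8]->L => RDLDRRUUL INVALID (collision), skipped
Fold 3: move[2]->R => RDRDRRUUU VALID
Fold 4: move[5]->D => RDRDRDUUU INVALID (collision), skipped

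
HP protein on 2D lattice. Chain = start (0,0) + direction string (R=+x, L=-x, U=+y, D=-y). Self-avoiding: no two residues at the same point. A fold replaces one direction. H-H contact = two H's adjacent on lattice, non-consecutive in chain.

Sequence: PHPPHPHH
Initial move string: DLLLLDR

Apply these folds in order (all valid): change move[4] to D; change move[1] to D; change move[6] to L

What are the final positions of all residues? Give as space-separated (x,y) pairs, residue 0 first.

Answer: (0,0) (0,-1) (0,-2) (-1,-2) (-2,-2) (-2,-3) (-2,-4) (-3,-4)

Derivation:
Initial moves: DLLLLDR
Fold: move[4]->D => DLLLDDR (positions: [(0, 0), (0, -1), (-1, -1), (-2, -1), (-3, -1), (-3, -2), (-3, -3), (-2, -3)])
Fold: move[1]->D => DDLLDDR (positions: [(0, 0), (0, -1), (0, -2), (-1, -2), (-2, -2), (-2, -3), (-2, -4), (-1, -4)])
Fold: move[6]->L => DDLLDDL (positions: [(0, 0), (0, -1), (0, -2), (-1, -2), (-2, -2), (-2, -3), (-2, -4), (-3, -4)])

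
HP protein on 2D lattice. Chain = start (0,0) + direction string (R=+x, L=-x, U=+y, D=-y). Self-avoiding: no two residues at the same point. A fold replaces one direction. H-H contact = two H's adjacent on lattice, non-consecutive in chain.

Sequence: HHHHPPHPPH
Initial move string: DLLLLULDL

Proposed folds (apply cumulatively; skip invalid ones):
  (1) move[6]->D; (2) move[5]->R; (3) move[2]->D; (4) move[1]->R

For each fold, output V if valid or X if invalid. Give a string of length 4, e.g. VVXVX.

Initial: DLLLLULDL -> [(0, 0), (0, -1), (-1, -1), (-2, -1), (-3, -1), (-4, -1), (-4, 0), (-5, 0), (-5, -1), (-6, -1)]
Fold 1: move[6]->D => DLLLLUDDL INVALID (collision), skipped
Fold 2: move[5]->R => DLLLLRLDL INVALID (collision), skipped
Fold 3: move[2]->D => DLDLLULDL VALID
Fold 4: move[1]->R => DRDLLULDL VALID

Answer: XXVV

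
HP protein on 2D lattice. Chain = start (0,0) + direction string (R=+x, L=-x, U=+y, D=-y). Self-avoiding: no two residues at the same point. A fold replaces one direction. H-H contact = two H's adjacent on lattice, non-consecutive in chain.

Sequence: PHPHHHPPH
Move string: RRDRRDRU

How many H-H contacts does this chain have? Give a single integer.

Positions: [(0, 0), (1, 0), (2, 0), (2, -1), (3, -1), (4, -1), (4, -2), (5, -2), (5, -1)]
H-H contact: residue 5 @(4,-1) - residue 8 @(5, -1)

Answer: 1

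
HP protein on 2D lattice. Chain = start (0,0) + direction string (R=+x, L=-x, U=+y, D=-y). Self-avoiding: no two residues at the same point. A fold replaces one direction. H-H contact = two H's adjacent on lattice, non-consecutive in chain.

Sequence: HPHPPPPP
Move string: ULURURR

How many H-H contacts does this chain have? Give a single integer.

Positions: [(0, 0), (0, 1), (-1, 1), (-1, 2), (0, 2), (0, 3), (1, 3), (2, 3)]
No H-H contacts found.

Answer: 0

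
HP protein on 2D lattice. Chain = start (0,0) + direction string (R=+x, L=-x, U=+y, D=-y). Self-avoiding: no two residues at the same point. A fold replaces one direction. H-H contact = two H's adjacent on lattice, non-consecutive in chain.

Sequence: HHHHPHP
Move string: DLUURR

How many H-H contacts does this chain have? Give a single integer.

Positions: [(0, 0), (0, -1), (-1, -1), (-1, 0), (-1, 1), (0, 1), (1, 1)]
H-H contact: residue 0 @(0,0) - residue 3 @(-1, 0)
H-H contact: residue 0 @(0,0) - residue 5 @(0, 1)

Answer: 2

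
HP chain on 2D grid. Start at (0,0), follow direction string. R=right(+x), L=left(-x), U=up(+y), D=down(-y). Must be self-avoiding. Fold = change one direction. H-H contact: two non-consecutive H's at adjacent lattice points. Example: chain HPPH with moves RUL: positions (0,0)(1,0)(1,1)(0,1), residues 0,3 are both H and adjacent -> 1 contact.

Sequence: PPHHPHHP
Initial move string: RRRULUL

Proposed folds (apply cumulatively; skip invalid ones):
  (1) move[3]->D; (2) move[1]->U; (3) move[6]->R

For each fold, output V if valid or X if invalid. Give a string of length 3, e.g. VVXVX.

Answer: XVV

Derivation:
Initial: RRRULUL -> [(0, 0), (1, 0), (2, 0), (3, 0), (3, 1), (2, 1), (2, 2), (1, 2)]
Fold 1: move[3]->D => RRRDLUL INVALID (collision), skipped
Fold 2: move[1]->U => RURULUL VALID
Fold 3: move[6]->R => RURULUR VALID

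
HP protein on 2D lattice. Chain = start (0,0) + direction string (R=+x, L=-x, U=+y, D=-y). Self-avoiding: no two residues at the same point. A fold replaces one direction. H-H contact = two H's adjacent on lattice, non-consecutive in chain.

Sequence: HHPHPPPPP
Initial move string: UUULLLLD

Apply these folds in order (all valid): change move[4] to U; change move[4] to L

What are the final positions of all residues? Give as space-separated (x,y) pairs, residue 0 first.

Answer: (0,0) (0,1) (0,2) (0,3) (-1,3) (-2,3) (-3,3) (-4,3) (-4,2)

Derivation:
Initial moves: UUULLLLD
Fold: move[4]->U => UUULULLD (positions: [(0, 0), (0, 1), (0, 2), (0, 3), (-1, 3), (-1, 4), (-2, 4), (-3, 4), (-3, 3)])
Fold: move[4]->L => UUULLLLD (positions: [(0, 0), (0, 1), (0, 2), (0, 3), (-1, 3), (-2, 3), (-3, 3), (-4, 3), (-4, 2)])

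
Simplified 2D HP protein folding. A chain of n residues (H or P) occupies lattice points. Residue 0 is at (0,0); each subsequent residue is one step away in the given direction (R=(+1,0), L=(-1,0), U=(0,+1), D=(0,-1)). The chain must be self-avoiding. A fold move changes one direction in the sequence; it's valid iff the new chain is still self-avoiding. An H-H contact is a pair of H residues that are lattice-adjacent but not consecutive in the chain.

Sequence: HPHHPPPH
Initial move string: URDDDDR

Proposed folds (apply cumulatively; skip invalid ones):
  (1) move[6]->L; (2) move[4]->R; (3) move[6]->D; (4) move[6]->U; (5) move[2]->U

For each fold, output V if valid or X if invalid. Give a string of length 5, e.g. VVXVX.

Answer: VVVXX

Derivation:
Initial: URDDDDR -> [(0, 0), (0, 1), (1, 1), (1, 0), (1, -1), (1, -2), (1, -3), (2, -3)]
Fold 1: move[6]->L => URDDDDL VALID
Fold 2: move[4]->R => URDDRDL VALID
Fold 3: move[6]->D => URDDRDD VALID
Fold 4: move[6]->U => URDDRDU INVALID (collision), skipped
Fold 5: move[2]->U => URUDRDD INVALID (collision), skipped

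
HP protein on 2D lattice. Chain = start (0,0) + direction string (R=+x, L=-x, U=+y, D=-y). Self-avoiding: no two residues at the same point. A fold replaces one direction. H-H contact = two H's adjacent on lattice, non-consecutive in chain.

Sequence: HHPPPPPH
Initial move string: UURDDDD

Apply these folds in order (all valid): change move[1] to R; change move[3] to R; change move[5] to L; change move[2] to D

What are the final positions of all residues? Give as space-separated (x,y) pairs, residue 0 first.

Answer: (0,0) (0,1) (1,1) (1,0) (2,0) (2,-1) (1,-1) (1,-2)

Derivation:
Initial moves: UURDDDD
Fold: move[1]->R => URRDDDD (positions: [(0, 0), (0, 1), (1, 1), (2, 1), (2, 0), (2, -1), (2, -2), (2, -3)])
Fold: move[3]->R => URRRDDD (positions: [(0, 0), (0, 1), (1, 1), (2, 1), (3, 1), (3, 0), (3, -1), (3, -2)])
Fold: move[5]->L => URRRDLD (positions: [(0, 0), (0, 1), (1, 1), (2, 1), (3, 1), (3, 0), (2, 0), (2, -1)])
Fold: move[2]->D => URDRDLD (positions: [(0, 0), (0, 1), (1, 1), (1, 0), (2, 0), (2, -1), (1, -1), (1, -2)])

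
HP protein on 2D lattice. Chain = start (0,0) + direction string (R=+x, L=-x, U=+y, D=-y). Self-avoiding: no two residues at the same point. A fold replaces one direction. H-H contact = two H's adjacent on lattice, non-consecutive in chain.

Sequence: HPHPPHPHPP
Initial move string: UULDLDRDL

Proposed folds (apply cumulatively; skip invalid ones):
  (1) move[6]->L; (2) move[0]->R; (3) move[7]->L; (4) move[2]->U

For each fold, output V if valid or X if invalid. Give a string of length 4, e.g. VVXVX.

Answer: VXVX

Derivation:
Initial: UULDLDRDL -> [(0, 0), (0, 1), (0, 2), (-1, 2), (-1, 1), (-2, 1), (-2, 0), (-1, 0), (-1, -1), (-2, -1)]
Fold 1: move[6]->L => UULDLDLDL VALID
Fold 2: move[0]->R => RULDLDLDL INVALID (collision), skipped
Fold 3: move[7]->L => UULDLDLLL VALID
Fold 4: move[2]->U => UUUDLDLLL INVALID (collision), skipped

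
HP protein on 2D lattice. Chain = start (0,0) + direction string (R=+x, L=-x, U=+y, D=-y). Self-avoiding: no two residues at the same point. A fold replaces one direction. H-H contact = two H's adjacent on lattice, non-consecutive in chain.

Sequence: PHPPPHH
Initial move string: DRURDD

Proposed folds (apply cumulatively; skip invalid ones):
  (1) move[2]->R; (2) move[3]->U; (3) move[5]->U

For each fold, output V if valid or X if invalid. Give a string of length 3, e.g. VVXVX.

Initial: DRURDD -> [(0, 0), (0, -1), (1, -1), (1, 0), (2, 0), (2, -1), (2, -2)]
Fold 1: move[2]->R => DRRRDD VALID
Fold 2: move[3]->U => DRRUDD INVALID (collision), skipped
Fold 3: move[5]->U => DRRRDU INVALID (collision), skipped

Answer: VXX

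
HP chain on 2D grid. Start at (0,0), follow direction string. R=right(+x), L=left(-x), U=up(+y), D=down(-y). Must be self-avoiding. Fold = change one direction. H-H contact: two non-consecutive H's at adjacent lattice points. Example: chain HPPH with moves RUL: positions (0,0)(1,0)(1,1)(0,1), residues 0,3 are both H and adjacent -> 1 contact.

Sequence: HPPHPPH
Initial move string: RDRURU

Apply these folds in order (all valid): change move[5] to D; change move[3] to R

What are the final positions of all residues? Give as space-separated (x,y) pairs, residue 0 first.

Initial moves: RDRURU
Fold: move[5]->D => RDRURD (positions: [(0, 0), (1, 0), (1, -1), (2, -1), (2, 0), (3, 0), (3, -1)])
Fold: move[3]->R => RDRRRD (positions: [(0, 0), (1, 0), (1, -1), (2, -1), (3, -1), (4, -1), (4, -2)])

Answer: (0,0) (1,0) (1,-1) (2,-1) (3,-1) (4,-1) (4,-2)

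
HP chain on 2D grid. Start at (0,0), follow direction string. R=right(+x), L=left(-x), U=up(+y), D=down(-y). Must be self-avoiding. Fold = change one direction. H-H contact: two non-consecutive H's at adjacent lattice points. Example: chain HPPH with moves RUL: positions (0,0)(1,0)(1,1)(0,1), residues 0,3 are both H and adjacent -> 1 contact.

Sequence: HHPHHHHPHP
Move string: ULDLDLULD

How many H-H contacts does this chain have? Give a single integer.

Answer: 1

Derivation:
Positions: [(0, 0), (0, 1), (-1, 1), (-1, 0), (-2, 0), (-2, -1), (-3, -1), (-3, 0), (-4, 0), (-4, -1)]
H-H contact: residue 0 @(0,0) - residue 3 @(-1, 0)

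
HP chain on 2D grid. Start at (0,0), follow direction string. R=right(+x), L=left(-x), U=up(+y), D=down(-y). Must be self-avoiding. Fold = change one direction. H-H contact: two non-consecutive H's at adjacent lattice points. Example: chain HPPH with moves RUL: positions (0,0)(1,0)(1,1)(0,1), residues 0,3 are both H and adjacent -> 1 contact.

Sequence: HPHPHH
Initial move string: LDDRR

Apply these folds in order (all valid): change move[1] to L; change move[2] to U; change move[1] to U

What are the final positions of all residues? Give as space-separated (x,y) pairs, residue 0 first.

Answer: (0,0) (-1,0) (-1,1) (-1,2) (0,2) (1,2)

Derivation:
Initial moves: LDDRR
Fold: move[1]->L => LLDRR (positions: [(0, 0), (-1, 0), (-2, 0), (-2, -1), (-1, -1), (0, -1)])
Fold: move[2]->U => LLURR (positions: [(0, 0), (-1, 0), (-2, 0), (-2, 1), (-1, 1), (0, 1)])
Fold: move[1]->U => LUURR (positions: [(0, 0), (-1, 0), (-1, 1), (-1, 2), (0, 2), (1, 2)])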